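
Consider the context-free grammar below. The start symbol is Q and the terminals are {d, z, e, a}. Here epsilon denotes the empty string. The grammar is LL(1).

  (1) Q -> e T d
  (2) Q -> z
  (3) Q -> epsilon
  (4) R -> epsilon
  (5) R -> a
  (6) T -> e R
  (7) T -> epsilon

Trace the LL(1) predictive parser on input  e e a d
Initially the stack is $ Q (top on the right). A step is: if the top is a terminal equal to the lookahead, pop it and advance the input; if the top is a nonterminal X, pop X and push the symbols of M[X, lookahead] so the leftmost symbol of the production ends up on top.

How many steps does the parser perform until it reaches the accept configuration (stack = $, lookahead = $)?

step 1: stack=$ Q  input=e e a d $  — expand Q -> e T d
step 2: stack=$ d T e  input=e e a d $  — match e
step 3: stack=$ d T  input=e a d $  — expand T -> e R
step 4: stack=$ d R e  input=e a d $  — match e
step 5: stack=$ d R  input=a d $  — expand R -> a
step 6: stack=$ d a  input=a d $  — match a
step 7: stack=$ d  input=d $  — match d
Accept reached after 7 steps.

7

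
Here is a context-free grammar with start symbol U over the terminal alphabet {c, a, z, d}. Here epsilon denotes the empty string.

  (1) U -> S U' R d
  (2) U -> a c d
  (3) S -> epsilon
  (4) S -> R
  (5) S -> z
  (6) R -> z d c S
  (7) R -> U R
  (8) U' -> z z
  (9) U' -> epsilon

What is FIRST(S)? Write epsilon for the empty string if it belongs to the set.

FIRST(U'): from U'->z z we get {z}; from U'->epsilon we get {epsilon}. So FIRST(U') = {epsilon, z}.
FIRST(U): from U->S U' R d we get {a, z}; from U->a c d we get {a}. So FIRST(U) = {a, z}.
FIRST(R): from R->z d c S we get {z}; from R->U R we get {a, z}. So FIRST(R) = {a, z}.
FIRST(S): from S->epsilon we get {epsilon}; from S->R we get {a, z}; from S->z we get {z}. So FIRST(S) = {epsilon, a, z}.

{epsilon, a, z}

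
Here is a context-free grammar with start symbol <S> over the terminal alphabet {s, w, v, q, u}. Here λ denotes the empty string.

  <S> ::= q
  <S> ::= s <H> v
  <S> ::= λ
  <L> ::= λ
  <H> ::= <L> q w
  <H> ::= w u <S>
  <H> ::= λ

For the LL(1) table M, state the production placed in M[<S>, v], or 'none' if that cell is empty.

<S> ::= λ

FIRST(<S>): from <S>::=q we get {q}; from <S>::=s <H> v we get {s}; from <S>::=λ we get {λ}. So FIRST(<S>) = {λ, q, s}.
FIRST(<L>): from <L>::=λ we get {λ}. So FIRST(<L>) = {λ}.
FIRST(<H>): from <H>::=<L> q w we get {q}; from <H>::=w u <S> we get {w}; from <H>::=λ we get {λ}. So FIRST(<H>) = {λ, q, w}.
FOLLOW(<S>) includes $ since <S> is the start symbol.
FOLLOW(<H>): in <S>::=s <H> v, <H> is followed by v with FIRST {v}. Thus FOLLOW(<H>) = {v}.
FOLLOW(<S>): in <H>::=w u <S>, the suffix after <S> is empty, so FOLLOW(<S>) ⊇ FOLLOW(<H>) = {v}. Thus FOLLOW(<S>) = {$, v}.
For <S> ::= q: FIRST(q) = {q}, so it goes in M[<S>, t] for t ∈ {q}.
For <S> ::= s <H> v: FIRST(s <H> v) = {s}, so it goes in M[<S>, t] for t ∈ {s}.
For <S> ::= λ: FIRST(λ) = {λ}, so it goes in M[<S>, t] for t ∈ {}; since λ ∈ FIRST, also for every t ∈ FOLLOW(<S>) = {$, v}.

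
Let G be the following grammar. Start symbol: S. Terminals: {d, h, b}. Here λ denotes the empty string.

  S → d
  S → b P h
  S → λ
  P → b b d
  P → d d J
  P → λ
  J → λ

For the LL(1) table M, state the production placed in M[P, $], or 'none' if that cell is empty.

FIRST(S) = {λ, b, d}
FIRST(P) = {λ, b, d}
FIRST(J) = {λ}
FOLLOW(S) includes $ since S is the start symbol.
FOLLOW(P): in S→b P h, P is followed by h with FIRST {h}. Thus FOLLOW(P) = {h}.
For P → b b d: FIRST(b b d) = {b}, so it goes in M[P, t] for t ∈ {b}.
For P → d d J: FIRST(d d J) = {d}, so it goes in M[P, t] for t ∈ {d}.
For P → λ: FIRST(λ) = {λ}, so it goes in M[P, t] for t ∈ {}; since λ ∈ FIRST, also for every t ∈ FOLLOW(P) = {h}.
None of these place a production in M[P, $].

none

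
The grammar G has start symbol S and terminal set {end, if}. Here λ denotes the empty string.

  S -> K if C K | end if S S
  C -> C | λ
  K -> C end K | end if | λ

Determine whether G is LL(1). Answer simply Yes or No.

No

FIRST(S) = {end, if}
FIRST(C) = {λ}
FIRST(K) = {λ, end}
FOLLOW(S) = {$, end, if}
FOLLOW(C) = {$, end, if}
FOLLOW(K) = {$, end, if}
Cell M[C, $] receives both C -> C and C -> λ — the grammar is not LL(1).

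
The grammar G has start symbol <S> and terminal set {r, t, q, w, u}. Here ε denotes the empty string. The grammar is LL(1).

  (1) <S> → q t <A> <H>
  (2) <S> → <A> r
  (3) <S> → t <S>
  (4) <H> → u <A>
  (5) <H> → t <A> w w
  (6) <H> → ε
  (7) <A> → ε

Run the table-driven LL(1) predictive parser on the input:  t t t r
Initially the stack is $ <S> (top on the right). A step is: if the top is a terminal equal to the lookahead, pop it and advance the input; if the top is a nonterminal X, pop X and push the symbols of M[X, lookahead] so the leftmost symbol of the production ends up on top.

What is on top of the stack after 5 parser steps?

     Stack    Input      Action
  1  $ <S>    t t t r $  expand <S> → t <S>
  2  $ <S> t  t t t r $  match t
  3  $ <S>    t t r $    expand <S> → t <S>
  4  $ <S> t  t t r $    match t
  5  $ <S>    t r $      expand <S> → t <S>
Stack after step 5: $ <S> t (top = t).

t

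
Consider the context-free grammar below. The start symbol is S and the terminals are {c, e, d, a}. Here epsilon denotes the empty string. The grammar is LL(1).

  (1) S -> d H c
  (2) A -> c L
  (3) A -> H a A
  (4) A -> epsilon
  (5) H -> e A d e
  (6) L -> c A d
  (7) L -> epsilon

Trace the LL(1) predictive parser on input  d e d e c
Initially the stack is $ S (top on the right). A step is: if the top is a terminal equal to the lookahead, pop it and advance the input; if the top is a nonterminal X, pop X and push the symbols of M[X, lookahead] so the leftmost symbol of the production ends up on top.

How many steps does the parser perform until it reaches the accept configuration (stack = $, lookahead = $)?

step 1: stack=$ S  input=d e d e c $  — expand S -> d H c
step 2: stack=$ c H d  input=d e d e c $  — match d
step 3: stack=$ c H  input=e d e c $  — expand H -> e A d e
step 4: stack=$ c e d A e  input=e d e c $  — match e
step 5: stack=$ c e d A  input=d e c $  — expand A -> epsilon
step 6: stack=$ c e d  input=d e c $  — match d
step 7: stack=$ c e  input=e c $  — match e
step 8: stack=$ c  input=c $  — match c
Accept reached after 8 steps.

8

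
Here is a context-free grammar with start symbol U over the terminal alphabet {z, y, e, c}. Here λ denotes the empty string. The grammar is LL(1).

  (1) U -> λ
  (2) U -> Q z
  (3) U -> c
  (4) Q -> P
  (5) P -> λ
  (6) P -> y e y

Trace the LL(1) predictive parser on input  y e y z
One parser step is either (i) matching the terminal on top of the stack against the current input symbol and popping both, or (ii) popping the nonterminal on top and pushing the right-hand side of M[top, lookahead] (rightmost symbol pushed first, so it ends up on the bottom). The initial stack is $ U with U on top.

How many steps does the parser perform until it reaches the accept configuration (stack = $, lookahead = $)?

7

     Stack      Input      Action
  1  $ U        y e y z $  expand U -> Q z
  2  $ z Q      y e y z $  expand Q -> P
  3  $ z P      y e y z $  expand P -> y e y
  4  $ z y e y  y e y z $  match y
  5  $ z y e    e y z $    match e
  6  $ z y      y z $      match y
  7  $ z        z $        match z
Accept reached after 7 steps.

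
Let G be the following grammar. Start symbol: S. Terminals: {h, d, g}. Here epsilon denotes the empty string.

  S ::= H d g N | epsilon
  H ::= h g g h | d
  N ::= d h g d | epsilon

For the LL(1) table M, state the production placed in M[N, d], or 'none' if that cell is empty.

FIRST(H): from H::=h g g h we get {h}; from H::=d we get {d}. So FIRST(H) = {d, h}.
FIRST(N): from N::=d h g d we get {d}; from N::=epsilon we get {epsilon}. So FIRST(N) = {epsilon, d}.
FIRST(S): from S::=H d g N we get {d, h}; from S::=epsilon we get {epsilon}. So FIRST(S) = {epsilon, d, h}.
FOLLOW(S) includes $ since S is the start symbol.
FOLLOW(S): S appears on no right-hand side. Thus FOLLOW(S) = {$}.
FOLLOW(N): in S::=H d g N, the suffix after N is empty, so FOLLOW(N) ⊇ FOLLOW(S) = {$}. Thus FOLLOW(N) = {$}.
For N ::= d h g d: FIRST(d h g d) = {d}, so it goes in M[N, t] for t ∈ {d}.
For N ::= epsilon: FIRST(epsilon) = {epsilon}, so it goes in M[N, t] for t ∈ {}; since epsilon ∈ FIRST, also for every t ∈ FOLLOW(N) = {$}.

N ::= d h g d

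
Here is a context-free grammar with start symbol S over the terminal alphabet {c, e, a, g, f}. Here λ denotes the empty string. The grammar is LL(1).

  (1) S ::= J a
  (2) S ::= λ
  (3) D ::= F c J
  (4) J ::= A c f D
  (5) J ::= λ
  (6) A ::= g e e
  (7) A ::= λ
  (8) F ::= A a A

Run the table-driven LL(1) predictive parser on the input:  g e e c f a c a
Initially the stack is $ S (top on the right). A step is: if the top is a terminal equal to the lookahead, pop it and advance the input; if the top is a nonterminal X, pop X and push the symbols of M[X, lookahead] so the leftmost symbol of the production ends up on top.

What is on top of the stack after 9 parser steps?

F

step 1: stack=$ S  input=g e e c f a c a $  — expand S ::= J a
step 2: stack=$ a J  input=g e e c f a c a $  — expand J ::= A c f D
step 3: stack=$ a D f c A  input=g e e c f a c a $  — expand A ::= g e e
step 4: stack=$ a D f c e e g  input=g e e c f a c a $  — match g
step 5: stack=$ a D f c e e  input=e e c f a c a $  — match e
step 6: stack=$ a D f c e  input=e c f a c a $  — match e
step 7: stack=$ a D f c  input=c f a c a $  — match c
step 8: stack=$ a D f  input=f a c a $  — match f
step 9: stack=$ a D  input=a c a $  — expand D ::= F c J
Stack after step 9: $ a J c F (top = F).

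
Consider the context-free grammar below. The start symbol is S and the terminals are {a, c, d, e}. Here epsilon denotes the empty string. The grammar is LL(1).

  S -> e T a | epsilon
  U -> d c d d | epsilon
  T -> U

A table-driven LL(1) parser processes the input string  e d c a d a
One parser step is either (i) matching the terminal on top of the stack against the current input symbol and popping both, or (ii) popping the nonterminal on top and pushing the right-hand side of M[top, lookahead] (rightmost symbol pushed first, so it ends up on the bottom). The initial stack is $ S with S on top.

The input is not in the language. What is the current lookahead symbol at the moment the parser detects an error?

     Stack        Input          Action
  1  $ S          e d c a d a $  expand S -> e T a
  2  $ a T e      e d c a d a $  match e
  3  $ a T        d c a d a $    expand T -> U
  4  $ a U        d c a d a $    expand U -> d c d d
  5  $ a d d c d  d c a d a $    match d
  6  $ a d d c    c a d a $      match c
  7  $ a d d      a d a $        error: top is terminal d but lookahead is a

a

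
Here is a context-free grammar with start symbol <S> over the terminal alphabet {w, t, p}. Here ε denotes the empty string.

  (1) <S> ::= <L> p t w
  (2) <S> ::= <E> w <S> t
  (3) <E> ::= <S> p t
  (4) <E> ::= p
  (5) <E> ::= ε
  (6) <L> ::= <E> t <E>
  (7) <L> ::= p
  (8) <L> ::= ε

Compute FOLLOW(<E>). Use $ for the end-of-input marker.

{p, t, w}

FIRST(<S>): from <S>::=<L> p t w we get {p, t, w}; from <S>::=<E> w <S> t we get {p, t, w}. So FIRST(<S>) = {p, t, w}.
FIRST(<E>): from <E>::=<S> p t we get {p, t, w}; from <E>::=p we get {p}; from <E>::=ε we get {ε}. So FIRST(<E>) = {ε, p, t, w}.
FIRST(<L>): from <L>::=<E> t <E> we get {p, t, w}; from <L>::=p we get {p}; from <L>::=ε we get {ε}. So FIRST(<L>) = {ε, p, t, w}.
FOLLOW(<S>) includes $ since <S> is the start symbol.
FOLLOW(<S>): in <S>::=<E> w <S> t, <S> is followed by t with FIRST {t}; in <E>::=<S> p t, <S> is followed by p t with FIRST {p}. Thus FOLLOW(<S>) = {$, p, t}.
FOLLOW(<L>): in <S>::=<L> p t w, <L> is followed by p t w with FIRST {p}. Thus FOLLOW(<L>) = {p}.
FOLLOW(<E>): in <S>::=<E> w <S> t, <E> is followed by w <S> t with FIRST {w}; in <L>::=<E> t <E> (occurrence 1), <E> is followed by t <E> with FIRST {t}; in <L>::=<E> t <E> (occurrence 2), the suffix after <E> is empty, so FOLLOW(<E>) ⊇ FOLLOW(<L>) = {p}. Thus FOLLOW(<E>) = {p, t, w}.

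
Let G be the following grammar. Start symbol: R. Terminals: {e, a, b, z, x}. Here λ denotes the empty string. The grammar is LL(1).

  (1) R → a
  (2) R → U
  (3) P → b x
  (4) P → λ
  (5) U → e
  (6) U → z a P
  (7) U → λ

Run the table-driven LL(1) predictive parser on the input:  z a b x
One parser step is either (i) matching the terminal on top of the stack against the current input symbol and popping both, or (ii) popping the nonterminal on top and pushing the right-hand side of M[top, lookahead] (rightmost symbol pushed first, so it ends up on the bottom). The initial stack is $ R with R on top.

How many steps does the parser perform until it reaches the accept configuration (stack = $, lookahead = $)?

     Stack    Input      Action
  1  $ R      z a b x $  expand R → U
  2  $ U      z a b x $  expand U → z a P
  3  $ P a z  z a b x $  match z
  4  $ P a    a b x $    match a
  5  $ P      b x $      expand P → b x
  6  $ x b    b x $      match b
  7  $ x      x $        match x
Accept reached after 7 steps.

7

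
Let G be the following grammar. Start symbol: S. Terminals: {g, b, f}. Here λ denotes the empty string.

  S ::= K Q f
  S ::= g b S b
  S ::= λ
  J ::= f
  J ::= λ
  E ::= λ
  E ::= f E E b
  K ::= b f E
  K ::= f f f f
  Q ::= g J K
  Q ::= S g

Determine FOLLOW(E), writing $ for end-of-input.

{b, f, g}

FIRST(J) = {λ, f}
FIRST(E) = {λ, f}
FIRST(K) = {b, f}
FIRST(S) = {λ, b, f, g}  (via K Q f)
FIRST(Q) = {b, f, g}  (via S g)
FOLLOW(S) includes $ since S is the start symbol.
FOLLOW(S): in S::=g b S b, S is followed by b with FIRST {b}; in Q::=S g, S is followed by g with FIRST {g}. Thus FOLLOW(S) = {$, b, g}.
FOLLOW(J): in Q::=g J K, J is followed by K with FIRST {b, f}. Thus FOLLOW(J) = {b, f}.
FOLLOW(Q): in S::=K Q f, Q is followed by f with FIRST {f}. Thus FOLLOW(Q) = {f}.
FOLLOW(K): in S::=K Q f, K is followed by Q f with FIRST {b, f, g}; in Q::=g J K, the suffix after K is empty, so FOLLOW(K) ⊇ FOLLOW(Q) = {f}. Thus FOLLOW(K) = {b, f, g}.
FOLLOW(E): in E::=f E E b (occurrence 1), E is followed by E b with FIRST {b, f}; in E::=f E E b (occurrence 2), E is followed by b with FIRST {b}; in K::=b f E, the suffix after E is empty, so FOLLOW(E) ⊇ FOLLOW(K) = {b, f, g}. Thus FOLLOW(E) = {b, f, g}.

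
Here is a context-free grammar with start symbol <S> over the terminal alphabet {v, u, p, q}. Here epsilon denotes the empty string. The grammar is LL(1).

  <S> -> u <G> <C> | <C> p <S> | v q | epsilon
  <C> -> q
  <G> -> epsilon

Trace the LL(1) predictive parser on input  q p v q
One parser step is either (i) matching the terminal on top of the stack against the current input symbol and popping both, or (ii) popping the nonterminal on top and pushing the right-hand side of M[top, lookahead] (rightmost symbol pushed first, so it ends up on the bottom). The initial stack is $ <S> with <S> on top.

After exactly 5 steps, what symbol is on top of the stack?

     Stack        Input      Action
  1  $ <S>        q p v q $  expand <S> -> <C> p <S>
  2  $ <S> p <C>  q p v q $  expand <C> -> q
  3  $ <S> p q    q p v q $  match q
  4  $ <S> p      p v q $    match p
  5  $ <S>        v q $      expand <S> -> v q
Stack after step 5: $ q v (top = v).

v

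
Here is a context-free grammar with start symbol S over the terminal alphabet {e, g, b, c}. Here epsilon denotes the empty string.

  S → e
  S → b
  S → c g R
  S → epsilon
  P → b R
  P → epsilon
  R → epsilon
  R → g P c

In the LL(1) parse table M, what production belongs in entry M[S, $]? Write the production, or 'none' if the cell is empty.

FIRST(S): from S→e we get {e}; from S→b we get {b}; from S→c g R we get {c}; from S→epsilon we get {epsilon}. So FIRST(S) = {epsilon, b, c, e}.
FIRST(P): from P→b R we get {b}; from P→epsilon we get {epsilon}. So FIRST(P) = {epsilon, b}.
FIRST(R): from R→epsilon we get {epsilon}; from R→g P c we get {g}. So FIRST(R) = {epsilon, g}.
FOLLOW(S) includes $ since S is the start symbol.
FOLLOW(S): S appears on no right-hand side. Thus FOLLOW(S) = {$}.
For S → e: FIRST(e) = {e}, so it goes in M[S, t] for t ∈ {e}.
For S → b: FIRST(b) = {b}, so it goes in M[S, t] for t ∈ {b}.
For S → c g R: FIRST(c g R) = {c}, so it goes in M[S, t] for t ∈ {c}.
For S → epsilon: FIRST(epsilon) = {epsilon}, so it goes in M[S, t] for t ∈ {}; since epsilon ∈ FIRST, also for every t ∈ FOLLOW(S) = {$}.

S → epsilon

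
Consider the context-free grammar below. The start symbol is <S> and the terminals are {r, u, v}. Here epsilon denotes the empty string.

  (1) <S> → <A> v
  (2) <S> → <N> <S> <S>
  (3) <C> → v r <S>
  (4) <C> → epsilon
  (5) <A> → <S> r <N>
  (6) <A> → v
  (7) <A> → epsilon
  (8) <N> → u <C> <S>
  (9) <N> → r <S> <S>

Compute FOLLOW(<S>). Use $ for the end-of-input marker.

{$, r, u, v}

FIRST(<C>) = {epsilon, v}
FIRST(<N>) = {r, u}
FIRST(<S>) = {r, u, v}  (via <A> v, <N> <S> <S>)
FIRST(<A>) = {epsilon, r, u, v}  (via <S> r <N>)
FOLLOW(<S>) includes $ since <S> is the start symbol.
FOLLOW(<C>): in <N>→u <C> <S>, <C> is followed by <S> with FIRST {r, u, v}. Thus FOLLOW(<C>) = {r, u, v}.
FOLLOW(<A>): in <S>→<A> v, <A> is followed by v with FIRST {v}. Thus FOLLOW(<A>) = {v}.
FOLLOW(<N>): in <S>→<N> <S> <S>, <N> is followed by <S> <S> with FIRST {r, u, v}; in <A>→<S> r <N>, the suffix after <N> is empty, so FOLLOW(<N>) ⊇ FOLLOW(<A>) = {v}. Thus FOLLOW(<N>) = {r, u, v}.
FOLLOW(<S>): in <S>→<N> <S> <S> (occurrence 1), <S> is followed by <S> with FIRST {r, u, v}; in <S>→<N> <S> <S> (occurrence 2), the suffix after <S> is empty (adds nothing new); in <C>→v r <S>, the suffix after <S> is empty, so FOLLOW(<S>) ⊇ FOLLOW(<C>) = {r, u, v}; in <A>→<S> r <N>, <S> is followed by r <N> with FIRST {r}; in <N>→u <C> <S>, the suffix after <S> is empty, so FOLLOW(<S>) ⊇ FOLLOW(<N>) = {r, u, v}; in <N>→r <S> <S> (occurrence 1), <S> is followed by <S> with FIRST {r, u, v}; in <N>→r <S> <S> (occurrence 2), the suffix after <S> is empty, so FOLLOW(<S>) ⊇ FOLLOW(<N>) = {r, u, v}. Thus FOLLOW(<S>) = {$, r, u, v}.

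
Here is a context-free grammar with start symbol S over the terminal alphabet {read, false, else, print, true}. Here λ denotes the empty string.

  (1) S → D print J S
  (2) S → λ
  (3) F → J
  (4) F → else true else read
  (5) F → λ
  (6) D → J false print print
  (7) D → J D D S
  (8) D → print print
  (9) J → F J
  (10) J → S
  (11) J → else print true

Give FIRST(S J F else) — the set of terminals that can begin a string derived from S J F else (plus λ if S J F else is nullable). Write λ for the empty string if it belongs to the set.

FIRST(S): from S→D print J S we get {else, false, print}; from S→λ we get {λ}. So FIRST(S) = {λ, else, false, print}.
FIRST(F): from F→J we get {λ, else, false, print}; from F→else true else read we get {else}; from F→λ we get {λ}. So FIRST(F) = {λ, else, false, print}.
FIRST(J): from J→F J we get {λ, else, false, print}; from J→S we get {λ, else, false, print}; from J→else print true we get {else}. So FIRST(J) = {λ, else, false, print}.
FIRST(D): from D→J false print print we get {else, false, print}; from D→J D D S we get {else, false, print}; from D→print print we get {print}. So FIRST(D) = {else, false, print}.
FIRST(S J F else): take FIRST of each symbol in turn, carrying on past any symbol whose FIRST contains λ; result {else, false, print}.

{else, false, print}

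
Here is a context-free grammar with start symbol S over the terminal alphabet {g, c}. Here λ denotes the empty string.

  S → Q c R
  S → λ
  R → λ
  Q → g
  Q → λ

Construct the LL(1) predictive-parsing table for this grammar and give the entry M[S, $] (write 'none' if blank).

S → λ

FIRST(R) = {λ}
FIRST(Q) = {λ, g}
FIRST(S) = {λ, c, g}  (via Q c R)
FOLLOW(S) includes $ since S is the start symbol.
FOLLOW(S): S appears on no right-hand side. Thus FOLLOW(S) = {$}.
For S → Q c R: FIRST(Q c R) = {c, g}, so it goes in M[S, t] for t ∈ {c, g}.
For S → λ: FIRST(λ) = {λ}, so it goes in M[S, t] for t ∈ {}; since λ ∈ FIRST, also for every t ∈ FOLLOW(S) = {$}.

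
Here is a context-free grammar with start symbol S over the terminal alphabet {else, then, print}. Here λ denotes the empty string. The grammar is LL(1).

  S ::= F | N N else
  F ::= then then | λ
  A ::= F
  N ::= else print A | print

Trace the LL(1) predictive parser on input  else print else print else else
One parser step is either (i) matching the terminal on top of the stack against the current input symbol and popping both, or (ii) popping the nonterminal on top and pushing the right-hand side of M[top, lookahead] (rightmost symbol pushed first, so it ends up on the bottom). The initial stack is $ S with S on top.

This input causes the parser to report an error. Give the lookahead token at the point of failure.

      Stack                  Input                              Action
   1  $ S                    else print else print else else $  expand S ::= N N else
   2  $ else N N             else print else print else else $  expand N ::= else print A
   3  $ else N A print else  else print else print else else $  match else
   4  $ else N A print       print else print else else $       match print
   5  $ else N A             else print else else $             expand A ::= F
   6  $ else N F             else print else else $             expand F ::= λ
   7  $ else N               else print else else $             expand N ::= else print A
   8  $ else A print else    else print else else $             match else
   9  $ else A print         print else else $                  match print
  10  $ else A               else else $                        expand A ::= F
  11  $ else F               else else $                        expand F ::= λ
  12  $ else                 else else $                        match else
  13  $                      else $                             error: stack empty but input remains

else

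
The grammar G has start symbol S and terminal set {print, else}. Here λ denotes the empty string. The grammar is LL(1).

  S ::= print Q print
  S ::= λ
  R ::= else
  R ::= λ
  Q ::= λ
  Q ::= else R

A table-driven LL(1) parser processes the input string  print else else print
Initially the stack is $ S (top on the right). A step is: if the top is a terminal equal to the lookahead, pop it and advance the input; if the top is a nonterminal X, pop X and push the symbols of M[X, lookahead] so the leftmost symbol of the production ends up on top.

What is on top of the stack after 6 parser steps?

print

step 1: stack=$ S  input=print else else print $  — expand S ::= print Q print
step 2: stack=$ print Q print  input=print else else print $  — match print
step 3: stack=$ print Q  input=else else print $  — expand Q ::= else R
step 4: stack=$ print R else  input=else else print $  — match else
step 5: stack=$ print R  input=else print $  — expand R ::= else
step 6: stack=$ print else  input=else print $  — match else
Stack after step 6: $ print (top = print).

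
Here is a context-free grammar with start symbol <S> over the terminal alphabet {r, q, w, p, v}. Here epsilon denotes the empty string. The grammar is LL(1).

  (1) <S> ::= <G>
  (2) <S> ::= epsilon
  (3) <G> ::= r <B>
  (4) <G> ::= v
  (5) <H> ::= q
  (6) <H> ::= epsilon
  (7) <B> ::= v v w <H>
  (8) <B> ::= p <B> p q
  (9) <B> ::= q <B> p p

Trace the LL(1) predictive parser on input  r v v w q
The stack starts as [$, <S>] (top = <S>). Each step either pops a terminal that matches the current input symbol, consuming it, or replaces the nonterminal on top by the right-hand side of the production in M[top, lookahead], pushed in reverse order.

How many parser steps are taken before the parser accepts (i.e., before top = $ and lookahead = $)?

step 1: stack=$ <S>  input=r v v w q $  — expand <S> ::= <G>
step 2: stack=$ <G>  input=r v v w q $  — expand <G> ::= r <B>
step 3: stack=$ <B> r  input=r v v w q $  — match r
step 4: stack=$ <B>  input=v v w q $  — expand <B> ::= v v w <H>
step 5: stack=$ <H> w v v  input=v v w q $  — match v
step 6: stack=$ <H> w v  input=v w q $  — match v
step 7: stack=$ <H> w  input=w q $  — match w
step 8: stack=$ <H>  input=q $  — expand <H> ::= q
step 9: stack=$ q  input=q $  — match q
Accept reached after 9 steps.

9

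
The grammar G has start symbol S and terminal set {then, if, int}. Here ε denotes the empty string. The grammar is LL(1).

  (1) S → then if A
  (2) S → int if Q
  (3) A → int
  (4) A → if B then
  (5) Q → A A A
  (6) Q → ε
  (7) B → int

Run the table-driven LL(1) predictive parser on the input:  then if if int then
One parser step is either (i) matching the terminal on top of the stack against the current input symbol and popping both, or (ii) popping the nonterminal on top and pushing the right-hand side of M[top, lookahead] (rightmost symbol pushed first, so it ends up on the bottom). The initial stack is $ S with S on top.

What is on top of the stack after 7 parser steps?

then

     Stack        Input                  Action
  1  $ S          then if if int then $  expand S → then if A
  2  $ A if then  then if if int then $  match then
  3  $ A if       if if int then $       match if
  4  $ A          if int then $          expand A → if B then
  5  $ then B if  if int then $          match if
  6  $ then B     int then $             expand B → int
  7  $ then int   int then $             match int
Stack after step 7: $ then (top = then).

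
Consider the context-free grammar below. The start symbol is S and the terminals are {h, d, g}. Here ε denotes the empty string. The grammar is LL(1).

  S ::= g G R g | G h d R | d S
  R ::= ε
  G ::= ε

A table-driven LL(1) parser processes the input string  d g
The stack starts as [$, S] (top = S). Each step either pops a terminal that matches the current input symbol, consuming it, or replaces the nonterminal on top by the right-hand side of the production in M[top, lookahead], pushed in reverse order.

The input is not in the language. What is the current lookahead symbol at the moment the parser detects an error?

$

step 1: stack=$ S  input=d g $  — expand S ::= d S
step 2: stack=$ S d  input=d g $  — match d
step 3: stack=$ S  input=g $  — expand S ::= g G R g
step 4: stack=$ g R G g  input=g $  — match g
step 5: stack=$ g R G  input=$  — error: M[G, $] is empty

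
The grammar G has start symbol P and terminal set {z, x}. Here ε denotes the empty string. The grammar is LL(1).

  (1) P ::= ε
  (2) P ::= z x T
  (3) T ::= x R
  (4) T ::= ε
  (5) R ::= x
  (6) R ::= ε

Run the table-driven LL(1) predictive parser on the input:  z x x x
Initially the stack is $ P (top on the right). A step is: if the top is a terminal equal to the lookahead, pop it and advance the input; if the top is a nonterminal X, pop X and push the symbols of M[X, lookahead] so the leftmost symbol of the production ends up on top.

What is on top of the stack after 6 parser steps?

     Stack    Input      Action
  1  $ P      z x x x $  expand P ::= z x T
  2  $ T x z  z x x x $  match z
  3  $ T x    x x x $    match x
  4  $ T      x x $      expand T ::= x R
  5  $ R x    x x $      match x
  6  $ R      x $        expand R ::= x
Stack after step 6: $ x (top = x).

x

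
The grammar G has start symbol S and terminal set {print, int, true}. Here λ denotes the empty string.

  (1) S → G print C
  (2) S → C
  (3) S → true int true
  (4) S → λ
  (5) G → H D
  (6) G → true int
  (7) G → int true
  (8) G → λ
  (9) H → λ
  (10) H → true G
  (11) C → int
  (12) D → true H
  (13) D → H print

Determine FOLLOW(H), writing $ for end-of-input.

FIRST(H) = {λ, true}
FIRST(C) = {int}
FIRST(D) = {print, true}  (via H print)
FIRST(G) = {λ, int, print, true}  (via H D)
FIRST(S) = {λ, int, print, true}  (via G print C, C)
FOLLOW(S) includes $ since S is the start symbol.
FOLLOW(S): S appears on no right-hand side. Thus FOLLOW(S) = {$}.
FOLLOW(C): in S→G print C, the suffix after C is empty, so FOLLOW(C) ⊇ FOLLOW(S) = {$}; in S→C, the suffix after C is empty, so FOLLOW(C) ⊇ FOLLOW(S) = {$}. Thus FOLLOW(C) = {$}.
FOLLOW(G): in S→G print C, G is followed by print C with FIRST {print}; in H→true G, the suffix after G is empty, so FOLLOW(G) ⊇ FOLLOW(H) = {print, true}. Thus FOLLOW(G) = {print, true}.
FOLLOW(D): in G→H D, the suffix after D is empty, so FOLLOW(D) ⊇ FOLLOW(G) = {print, true}. Thus FOLLOW(D) = {print, true}.
FOLLOW(H): in G→H D, H is followed by D with FIRST {print, true}; in D→true H, the suffix after H is empty, so FOLLOW(H) ⊇ FOLLOW(D) = {print, true}; in D→H print, H is followed by print with FIRST {print}. Thus FOLLOW(H) = {print, true}.

{print, true}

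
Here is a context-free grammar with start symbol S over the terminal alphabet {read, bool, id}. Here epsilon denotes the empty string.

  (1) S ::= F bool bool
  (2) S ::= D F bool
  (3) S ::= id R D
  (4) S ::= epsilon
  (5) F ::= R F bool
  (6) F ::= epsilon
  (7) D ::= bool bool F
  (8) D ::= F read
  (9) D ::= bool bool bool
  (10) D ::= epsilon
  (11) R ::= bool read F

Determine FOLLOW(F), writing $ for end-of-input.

{$, bool, read}

FIRST(R) = {bool}
FIRST(F) = {epsilon, bool}  (via R F bool)
FIRST(D) = {epsilon, bool, read}  (via F read)
FIRST(S) = {epsilon, bool, id, read}  (via F bool bool, D F bool)
FOLLOW(S) includes $ since S is the start symbol.
FOLLOW(S): S appears on no right-hand side. Thus FOLLOW(S) = {$}.
FOLLOW(D): in S::=D F bool, D is followed by F bool with FIRST {bool}; in S::=id R D, the suffix after D is empty, so FOLLOW(D) ⊇ FOLLOW(S) = {$}. Thus FOLLOW(D) = {$, bool}.
FOLLOW(R): in S::=id R D, R is followed by D with FIRST {epsilon, bool, read}; in S::=id R D, the suffix after R is nullable, so FOLLOW(R) ⊇ FOLLOW(S) = {$}; in F::=R F bool, R is followed by F bool with FIRST {bool}. Thus FOLLOW(R) = {$, bool, read}.
FOLLOW(F): in S::=F bool bool, F is followed by bool bool with FIRST {bool}; in S::=D F bool, F is followed by bool with FIRST {bool}; in F::=R F bool, F is followed by bool with FIRST {bool}; in D::=bool bool F, the suffix after F is empty, so FOLLOW(F) ⊇ FOLLOW(D) = {$, bool}; in D::=F read, F is followed by read with FIRST {read}; in R::=bool read F, the suffix after F is empty, so FOLLOW(F) ⊇ FOLLOW(R) = {$, bool, read}. Thus FOLLOW(F) = {$, bool, read}.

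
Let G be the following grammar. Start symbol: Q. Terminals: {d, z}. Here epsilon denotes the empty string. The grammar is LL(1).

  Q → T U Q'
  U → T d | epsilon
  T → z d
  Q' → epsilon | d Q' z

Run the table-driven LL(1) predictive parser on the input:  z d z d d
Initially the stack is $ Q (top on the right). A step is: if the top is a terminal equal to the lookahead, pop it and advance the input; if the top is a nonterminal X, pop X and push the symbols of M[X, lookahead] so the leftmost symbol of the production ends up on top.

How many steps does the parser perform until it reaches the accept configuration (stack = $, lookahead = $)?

10

      Stack       Input        Action
   1  $ Q         z d z d d $  expand Q → T U Q'
   2  $ Q' U T    z d z d d $  expand T → z d
   3  $ Q' U d z  z d z d d $  match z
   4  $ Q' U d    d z d d $    match d
   5  $ Q' U      z d d $      expand U → T d
   6  $ Q' d T    z d d $      expand T → z d
   7  $ Q' d d z  z d d $      match z
   8  $ Q' d d    d d $        match d
   9  $ Q' d      d $          match d
  10  $ Q'        $            expand Q' → epsilon
Accept reached after 10 steps.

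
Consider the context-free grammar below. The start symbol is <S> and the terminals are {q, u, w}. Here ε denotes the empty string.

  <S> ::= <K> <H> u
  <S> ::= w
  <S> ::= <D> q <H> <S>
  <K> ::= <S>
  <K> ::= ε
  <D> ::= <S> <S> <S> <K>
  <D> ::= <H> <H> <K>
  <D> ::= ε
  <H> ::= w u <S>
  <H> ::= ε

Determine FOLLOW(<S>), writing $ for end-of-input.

{$, q, u, w}

FIRST(<H>): from <H>::=w u <S> we get {w}; from <H>::=ε we get {ε}. So FIRST(<H>) = {ε, w}.
FIRST(<S>): from <S>::=<K> <H> u we get {q, u, w}; from <S>::=w we get {w}; from <S>::=<D> q <H> <S> we get {q, u, w}. So FIRST(<S>) = {q, u, w}.
FIRST(<K>): from <K>::=<S> we get {q, u, w}; from <K>::=ε we get {ε}. So FIRST(<K>) = {ε, q, u, w}.
FIRST(<D>): from <D>::=<S> <S> <S> <K> we get {q, u, w}; from <D>::=<H> <H> <K> we get {ε, q, u, w}; from <D>::=ε we get {ε}. So FIRST(<D>) = {ε, q, u, w}.
FOLLOW(<S>) includes $ since <S> is the start symbol.
FOLLOW(<D>): in <S>::=<D> q <H> <S>, <D> is followed by q <H> <S> with FIRST {q}. Thus FOLLOW(<D>) = {q}.
FOLLOW(<K>): in <S>::=<K> <H> u, <K> is followed by <H> u with FIRST {u, w}; in <D>::=<S> <S> <S> <K>, the suffix after <K> is empty, so FOLLOW(<K>) ⊇ FOLLOW(<D>) = {q}; in <D>::=<H> <H> <K>, the suffix after <K> is empty, so FOLLOW(<K>) ⊇ FOLLOW(<D>) = {q}. Thus FOLLOW(<K>) = {q, u, w}.
FOLLOW(<H>): in <S>::=<K> <H> u, <H> is followed by u with FIRST {u}; in <S>::=<D> q <H> <S>, <H> is followed by <S> with FIRST {q, u, w}; in <D>::=<H> <H> <K> (occurrence 1), <H> is followed by <H> <K> with FIRST {ε, q, u, w}; in <D>::=<H> <H> <K> (occurrence 1), the suffix after <H> is nullable, so FOLLOW(<H>) ⊇ FOLLOW(<D>) = {q}; in <D>::=<H> <H> <K> (occurrence 2), <H> is followed by <K> with FIRST {ε, q, u, w}; in <D>::=<H> <H> <K> (occurrence 2), the suffix after <H> is nullable, so FOLLOW(<H>) ⊇ FOLLOW(<D>) = {q}. Thus FOLLOW(<H>) = {q, u, w}.
FOLLOW(<S>): in <S>::=<D> q <H> <S>, the suffix after <S> is empty (adds nothing new); in <K>::=<S>, the suffix after <S> is empty, so FOLLOW(<S>) ⊇ FOLLOW(<K>) = {q, u, w}; in <D>::=<S> <S> <S> <K> (occurrence 1), <S> is followed by <S> <S> <K> with FIRST {q, u, w}; in <D>::=<S> <S> <S> <K> (occurrence 2), <S> is followed by <S> <K> with FIRST {q, u, w}; in <D>::=<S> <S> <S> <K> (occurrence 3), <S> is followed by <K> with FIRST {ε, q, u, w}; in <D>::=<S> <S> <S> <K> (occurrence 3), the suffix after <S> is nullable, so FOLLOW(<S>) ⊇ FOLLOW(<D>) = {q}; in <H>::=w u <S>, the suffix after <S> is empty, so FOLLOW(<S>) ⊇ FOLLOW(<H>) = {q, u, w}. Thus FOLLOW(<S>) = {$, q, u, w}.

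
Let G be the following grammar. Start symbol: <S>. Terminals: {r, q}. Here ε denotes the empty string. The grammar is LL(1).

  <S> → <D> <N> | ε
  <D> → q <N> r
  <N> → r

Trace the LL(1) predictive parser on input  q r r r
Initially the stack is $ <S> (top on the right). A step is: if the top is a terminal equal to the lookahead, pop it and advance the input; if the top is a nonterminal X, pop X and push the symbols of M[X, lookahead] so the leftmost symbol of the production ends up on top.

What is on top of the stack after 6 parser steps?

<N>

     Stack          Input      Action
  1  $ <S>          q r r r $  expand <S> → <D> <N>
  2  $ <N> <D>      q r r r $  expand <D> → q <N> r
  3  $ <N> r <N> q  q r r r $  match q
  4  $ <N> r <N>    r r r $    expand <N> → r
  5  $ <N> r r      r r r $    match r
  6  $ <N> r        r r $      match r
Stack after step 6: $ <N> (top = <N>).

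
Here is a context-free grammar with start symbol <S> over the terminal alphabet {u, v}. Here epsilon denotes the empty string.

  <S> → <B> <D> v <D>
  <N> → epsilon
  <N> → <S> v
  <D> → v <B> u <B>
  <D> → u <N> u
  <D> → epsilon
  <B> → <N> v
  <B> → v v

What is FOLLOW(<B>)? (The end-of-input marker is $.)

FIRST(<D>): from <D>→v <B> u <B> we get {v}; from <D>→u <N> u we get {u}; from <D>→epsilon we get {epsilon}. So FIRST(<D>) = {epsilon, u, v}.
FIRST(<S>): from <S>→<B> <D> v <D> we get {v}. So FIRST(<S>) = {v}.
FIRST(<N>): from <N>→epsilon we get {epsilon}; from <N>→<S> v we get {v}. So FIRST(<N>) = {epsilon, v}.
FIRST(<B>): from <B>→<N> v we get {v}; from <B>→v v we get {v}. So FIRST(<B>) = {v}.
FOLLOW(<S>) includes $ since <S> is the start symbol.
FOLLOW(<S>): in <N>→<S> v, <S> is followed by v with FIRST {v}. Thus FOLLOW(<S>) = {$, v}.
FOLLOW(<N>): in <D>→u <N> u, <N> is followed by u with FIRST {u}; in <B>→<N> v, <N> is followed by v with FIRST {v}. Thus FOLLOW(<N>) = {u, v}.
FOLLOW(<D>): in <S>→<B> <D> v <D> (occurrence 1), <D> is followed by v <D> with FIRST {v}; in <S>→<B> <D> v <D> (occurrence 2), the suffix after <D> is empty, so FOLLOW(<D>) ⊇ FOLLOW(<S>) = {$, v}. Thus FOLLOW(<D>) = {$, v}.
FOLLOW(<B>): in <S>→<B> <D> v <D>, <B> is followed by <D> v <D> with FIRST {u, v}; in <D>→v <B> u <B> (occurrence 1), <B> is followed by u <B> with FIRST {u}; in <D>→v <B> u <B> (occurrence 2), the suffix after <B> is empty, so FOLLOW(<B>) ⊇ FOLLOW(<D>) = {$, v}. Thus FOLLOW(<B>) = {$, u, v}.

{$, u, v}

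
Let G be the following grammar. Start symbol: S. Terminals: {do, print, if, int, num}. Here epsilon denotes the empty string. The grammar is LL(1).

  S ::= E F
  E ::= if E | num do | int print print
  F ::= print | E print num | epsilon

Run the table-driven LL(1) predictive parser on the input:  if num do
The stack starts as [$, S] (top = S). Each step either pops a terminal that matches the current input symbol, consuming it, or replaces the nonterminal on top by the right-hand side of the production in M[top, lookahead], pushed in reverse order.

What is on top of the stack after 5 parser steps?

do

     Stack       Input        Action
  1  $ S         if num do $  expand S ::= E F
  2  $ F E       if num do $  expand E ::= if E
  3  $ F E if    if num do $  match if
  4  $ F E       num do $     expand E ::= num do
  5  $ F do num  num do $     match num
Stack after step 5: $ F do (top = do).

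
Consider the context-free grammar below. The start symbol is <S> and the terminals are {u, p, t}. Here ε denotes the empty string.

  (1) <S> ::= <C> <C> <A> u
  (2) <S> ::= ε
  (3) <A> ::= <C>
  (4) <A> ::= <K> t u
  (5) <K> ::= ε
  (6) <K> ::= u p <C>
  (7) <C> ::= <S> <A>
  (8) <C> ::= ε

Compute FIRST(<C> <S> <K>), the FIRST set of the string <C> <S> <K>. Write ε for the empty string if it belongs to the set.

FIRST(<K>) = {ε, u}
FIRST(<S>) = {ε, t, u}  (via <C> <C> <A> u)
FIRST(<A>) = {ε, t, u}  (via <C>, <K> t u)
FIRST(<C>) = {ε, t, u}  (via <S> <A>)
FIRST(<C> <S> <K>): take FIRST of each symbol in turn, carrying on past any symbol whose FIRST contains ε; result {ε, t, u}.

{ε, t, u}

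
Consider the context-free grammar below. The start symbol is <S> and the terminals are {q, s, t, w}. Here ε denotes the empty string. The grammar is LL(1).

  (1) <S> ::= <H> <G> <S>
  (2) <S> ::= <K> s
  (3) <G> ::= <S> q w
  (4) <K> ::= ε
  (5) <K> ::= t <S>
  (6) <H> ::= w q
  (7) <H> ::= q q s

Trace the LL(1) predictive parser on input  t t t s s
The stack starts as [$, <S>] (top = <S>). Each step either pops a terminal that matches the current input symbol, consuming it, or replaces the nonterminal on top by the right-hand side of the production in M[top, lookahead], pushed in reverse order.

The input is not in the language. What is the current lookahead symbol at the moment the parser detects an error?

$

step 1: stack=$ <S>  input=t t t s s $  — expand <S> ::= <K> s
step 2: stack=$ s <K>  input=t t t s s $  — expand <K> ::= t <S>
step 3: stack=$ s <S> t  input=t t t s s $  — match t
step 4: stack=$ s <S>  input=t t s s $  — expand <S> ::= <K> s
step 5: stack=$ s s <K>  input=t t s s $  — expand <K> ::= t <S>
step 6: stack=$ s s <S> t  input=t t s s $  — match t
step 7: stack=$ s s <S>  input=t s s $  — expand <S> ::= <K> s
step 8: stack=$ s s s <K>  input=t s s $  — expand <K> ::= t <S>
step 9: stack=$ s s s <S> t  input=t s s $  — match t
step 10: stack=$ s s s <S>  input=s s $  — expand <S> ::= <K> s
step 11: stack=$ s s s s <K>  input=s s $  — expand <K> ::= ε
step 12: stack=$ s s s s  input=s s $  — match s
step 13: stack=$ s s s  input=s $  — match s
step 14: stack=$ s s  input=$  — error: top is terminal s but lookahead is $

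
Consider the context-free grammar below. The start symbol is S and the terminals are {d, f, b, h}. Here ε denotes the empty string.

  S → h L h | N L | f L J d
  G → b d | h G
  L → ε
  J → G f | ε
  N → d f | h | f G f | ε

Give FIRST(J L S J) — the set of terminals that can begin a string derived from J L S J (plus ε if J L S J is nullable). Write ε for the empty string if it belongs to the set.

FIRST(G): from G→b d we get {b}; from G→h G we get {h}. So FIRST(G) = {b, h}.
FIRST(L): from L→ε we get {ε}. So FIRST(L) = {ε}.
FIRST(N): from N→d f we get {d}; from N→h we get {h}; from N→f G f we get {f}; from N→ε we get {ε}. So FIRST(N) = {ε, d, f, h}.
FIRST(S): from S→h L h we get {h}; from S→N L we get {ε, d, f, h}; from S→f L J d we get {f}. So FIRST(S) = {ε, d, f, h}.
FIRST(J): from J→G f we get {b, h}; from J→ε we get {ε}. So FIRST(J) = {ε, b, h}.
FIRST(J L S J): take FIRST of each symbol in turn, carrying on past any symbol whose FIRST contains ε; result {ε, b, d, f, h}.

{ε, b, d, f, h}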